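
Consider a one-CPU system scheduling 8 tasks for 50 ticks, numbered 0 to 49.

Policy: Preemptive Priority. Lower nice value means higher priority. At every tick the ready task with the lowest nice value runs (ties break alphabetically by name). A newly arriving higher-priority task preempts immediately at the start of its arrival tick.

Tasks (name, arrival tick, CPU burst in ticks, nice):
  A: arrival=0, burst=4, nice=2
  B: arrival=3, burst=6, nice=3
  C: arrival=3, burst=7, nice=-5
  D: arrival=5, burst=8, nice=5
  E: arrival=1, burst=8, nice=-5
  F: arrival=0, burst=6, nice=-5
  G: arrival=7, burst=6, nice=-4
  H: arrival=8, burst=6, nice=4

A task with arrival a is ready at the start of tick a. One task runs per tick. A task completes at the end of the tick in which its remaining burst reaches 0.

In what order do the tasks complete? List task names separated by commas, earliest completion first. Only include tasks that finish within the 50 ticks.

t=0: ready={A,F} → run F
t=1: ready={A,E,F} → run E
t=2: ready={A,E,F} → run E
t=3: ready={A,B,C,E,F} → run C
t=4: ready={A,B,C,E,F} → run C
t=5: ready={A,B,C,D,E,F} → run C
t=6: ready={A,B,C,D,E,F} → run C
t=7: ready={A,B,C,D,E,F,G} → run C
t=8: ready={A,B,C,D,E,F,G,H} → run C
t=9: ready={A,B,C,D,E,F,G,H} → run C
t=10: ready={A,B,D,E,F,G,H} → run E
t=11: ready={A,B,D,E,F,G,H} → run E
t=12: ready={A,B,D,E,F,G,H} → run E
t=13: ready={A,B,D,E,F,G,H} → run E
t=14: ready={A,B,D,E,F,G,H} → run E
t=15: ready={A,B,D,E,F,G,H} → run E
t=16: ready={A,B,D,F,G,H} → run F
t=17: ready={A,B,D,F,G,H} → run F
t=18: ready={A,B,D,F,G,H} → run F
t=19: ready={A,B,D,F,G,H} → run F
t=20: ready={A,B,D,F,G,H} → run F
t=21: ready={A,B,D,G,H} → run G
t=22: ready={A,B,D,G,H} → run G
t=23: ready={A,B,D,G,H} → run G
t=24: ready={A,B,D,G,H} → run G
t=25: ready={A,B,D,G,H} → run G
t=26: ready={A,B,D,G,H} → run G
t=27: ready={A,B,D,H} → run A
t=28: ready={A,B,D,H} → run A
t=29: ready={A,B,D,H} → run A
t=30: ready={A,B,D,H} → run A
t=31: ready={B,D,H} → run B
t=32: ready={B,D,H} → run B
t=33: ready={B,D,H} → run B
t=34: ready={B,D,H} → run B
t=35: ready={B,D,H} → run B
t=36: ready={B,D,H} → run B
t=37: ready={D,H} → run H
t=38: ready={D,H} → run H
t=39: ready={D,H} → run H
t=40: ready={D,H} → run H
t=41: ready={D,H} → run H
t=42: ready={D,H} → run H
t=43: ready={D} → run D
t=44: ready={D} → run D
t=45: ready={D} → run D
t=46: ready={D} → run D
t=47: ready={D} → run D
t=48: ready={D} → run D
t=49: ready={D} → run D

completion order = C, E, F, G, A, B, H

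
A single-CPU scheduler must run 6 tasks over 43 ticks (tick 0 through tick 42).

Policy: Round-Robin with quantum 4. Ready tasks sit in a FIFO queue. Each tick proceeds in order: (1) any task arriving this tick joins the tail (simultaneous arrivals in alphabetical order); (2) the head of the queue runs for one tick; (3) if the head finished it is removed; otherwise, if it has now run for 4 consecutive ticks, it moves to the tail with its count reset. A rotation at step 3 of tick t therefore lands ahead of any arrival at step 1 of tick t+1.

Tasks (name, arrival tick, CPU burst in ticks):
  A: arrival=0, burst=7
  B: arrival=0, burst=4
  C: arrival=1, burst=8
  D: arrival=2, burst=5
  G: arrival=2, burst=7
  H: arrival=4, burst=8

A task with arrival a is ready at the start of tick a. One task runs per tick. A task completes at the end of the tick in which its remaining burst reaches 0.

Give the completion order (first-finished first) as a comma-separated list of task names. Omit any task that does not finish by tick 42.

completion order = B, A, C, D, G, H

t=0: queue=[A,B] q_used=0 → run A
t=1: queue=[A,B,C] q_used=1 → run A
t=2: queue=[A,B,C,D,G] q_used=2 → run A
t=3: queue=[A,B,C,D,G] q_used=3 → run A
t=4: queue=[B,C,D,G,A,H] q_used=0 → run B
t=5: queue=[B,C,D,G,A,H] q_used=1 → run B
t=6: queue=[B,C,D,G,A,H] q_used=2 → run B
t=7: queue=[B,C,D,G,A,H] q_used=3 → run B
t=8: queue=[C,D,G,A,H] q_used=0 → run C
t=9: queue=[C,D,G,A,H] q_used=1 → run C
t=10: queue=[C,D,G,A,H] q_used=2 → run C
t=11: queue=[C,D,G,A,H] q_used=3 → run C
t=12: queue=[D,G,A,H,C] q_used=0 → run D
t=13: queue=[D,G,A,H,C] q_used=1 → run D
t=14: queue=[D,G,A,H,C] q_used=2 → run D
t=15: queue=[D,G,A,H,C] q_used=3 → run D
t=16: queue=[G,A,H,C,D] q_used=0 → run G
t=17: queue=[G,A,H,C,D] q_used=1 → run G
t=18: queue=[G,A,H,C,D] q_used=2 → run G
t=19: queue=[G,A,H,C,D] q_used=3 → run G
t=20: queue=[A,H,C,D,G] q_used=0 → run A
t=21: queue=[A,H,C,D,G] q_used=1 → run A
t=22: queue=[A,H,C,D,G] q_used=2 → run A
t=23: queue=[H,C,D,G] q_used=0 → run H
t=24: queue=[H,C,D,G] q_used=1 → run H
t=25: queue=[H,C,D,G] q_used=2 → run H
t=26: queue=[H,C,D,G] q_used=3 → run H
t=27: queue=[C,D,G,H] q_used=0 → run C
t=28: queue=[C,D,G,H] q_used=1 → run C
t=29: queue=[C,D,G,H] q_used=2 → run C
t=30: queue=[C,D,G,H] q_used=3 → run C
t=31: queue=[D,G,H] q_used=0 → run D
t=32: queue=[G,H] q_used=0 → run G
t=33: queue=[G,H] q_used=1 → run G
t=34: queue=[G,H] q_used=2 → run G
t=35: queue=[H] q_used=0 → run H
t=36: queue=[H] q_used=1 → run H
t=37: queue=[H] q_used=2 → run H
t=38: queue=[H] q_used=3 → run H
t=39: (idle)
t=40: (idle)
t=41: (idle)
t=42: (idle)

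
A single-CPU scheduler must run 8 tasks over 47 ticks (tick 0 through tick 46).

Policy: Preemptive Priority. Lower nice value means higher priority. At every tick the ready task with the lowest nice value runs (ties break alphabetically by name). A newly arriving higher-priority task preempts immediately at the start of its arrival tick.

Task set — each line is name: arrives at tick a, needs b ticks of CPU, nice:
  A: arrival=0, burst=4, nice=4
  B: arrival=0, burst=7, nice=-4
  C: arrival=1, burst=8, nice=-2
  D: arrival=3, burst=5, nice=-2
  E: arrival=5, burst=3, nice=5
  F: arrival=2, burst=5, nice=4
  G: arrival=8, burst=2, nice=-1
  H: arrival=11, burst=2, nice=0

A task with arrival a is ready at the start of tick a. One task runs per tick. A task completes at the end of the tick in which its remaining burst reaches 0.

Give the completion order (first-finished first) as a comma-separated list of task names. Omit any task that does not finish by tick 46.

completion order = B, C, D, G, H, A, F, E

t=0: ready={A,B} → run B
t=1: ready={A,B,C} → run B
t=2: ready={A,B,C,F} → run B
t=3: ready={A,B,C,D,F} → run B
t=4: ready={A,B,C,D,F} → run B
t=5: ready={A,B,C,D,E,F} → run B
t=6: ready={A,B,C,D,E,F} → run B
t=7: ready={A,C,D,E,F} → run C
t=8: ready={A,C,D,E,F,G} → run C
t=9: ready={A,C,D,E,F,G} → run C
t=10: ready={A,C,D,E,F,G} → run C
t=11: ready={A,C,D,E,F,G,H} → run C
t=12: ready={A,C,D,E,F,G,H} → run C
t=13: ready={A,C,D,E,F,G,H} → run C
t=14: ready={A,C,D,E,F,G,H} → run C
t=15: ready={A,D,E,F,G,H} → run D
t=16: ready={A,D,E,F,G,H} → run D
t=17: ready={A,D,E,F,G,H} → run D
t=18: ready={A,D,E,F,G,H} → run D
t=19: ready={A,D,E,F,G,H} → run D
t=20: ready={A,E,F,G,H} → run G
t=21: ready={A,E,F,G,H} → run G
t=22: ready={A,E,F,H} → run H
t=23: ready={A,E,F,H} → run H
t=24: ready={A,E,F} → run A
t=25: ready={A,E,F} → run A
t=26: ready={A,E,F} → run A
t=27: ready={A,E,F} → run A
t=28: ready={E,F} → run F
t=29: ready={E,F} → run F
t=30: ready={E,F} → run F
t=31: ready={E,F} → run F
t=32: ready={E,F} → run F
t=33: ready={E} → run E
t=34: ready={E} → run E
t=35: ready={E} → run E
t=36: (idle)
t=37: (idle)
t=38: (idle)
t=39: (idle)
t=40: (idle)
t=41: (idle)
t=42: (idle)
t=43: (idle)
t=44: (idle)
t=45: (idle)
t=46: (idle)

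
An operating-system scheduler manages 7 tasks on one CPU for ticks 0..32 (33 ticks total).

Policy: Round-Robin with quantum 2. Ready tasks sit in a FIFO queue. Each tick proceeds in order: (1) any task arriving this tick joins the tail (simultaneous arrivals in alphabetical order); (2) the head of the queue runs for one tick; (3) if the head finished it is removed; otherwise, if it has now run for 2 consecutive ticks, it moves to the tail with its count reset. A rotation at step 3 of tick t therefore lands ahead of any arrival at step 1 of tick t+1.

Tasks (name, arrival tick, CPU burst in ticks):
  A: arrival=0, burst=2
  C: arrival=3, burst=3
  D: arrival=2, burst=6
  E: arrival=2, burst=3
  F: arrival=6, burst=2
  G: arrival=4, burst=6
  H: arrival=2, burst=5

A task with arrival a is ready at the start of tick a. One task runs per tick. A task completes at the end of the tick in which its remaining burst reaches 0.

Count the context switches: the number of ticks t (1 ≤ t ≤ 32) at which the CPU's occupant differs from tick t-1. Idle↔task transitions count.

t=0: queue=[A] q_used=0 → run A
t=1: queue=[A] q_used=1 → run A
t=2: queue=[D,E,H] q_used=0 → run D
t=3: queue=[D,E,H,C] q_used=1 → run D
t=4: queue=[E,H,C,D,G] q_used=0 → run E
t=5: queue=[E,H,C,D,G] q_used=1 → run E
t=6: queue=[H,C,D,G,E,F] q_used=0 → run H
t=7: queue=[H,C,D,G,E,F] q_used=1 → run H
t=8: queue=[C,D,G,E,F,H] q_used=0 → run C
t=9: queue=[C,D,G,E,F,H] q_used=1 → run C
t=10: queue=[D,G,E,F,H,C] q_used=0 → run D
t=11: queue=[D,G,E,F,H,C] q_used=1 → run D
t=12: queue=[G,E,F,H,C,D] q_used=0 → run G
t=13: queue=[G,E,F,H,C,D] q_used=1 → run G
t=14: queue=[E,F,H,C,D,G] q_used=0 → run E
t=15: queue=[F,H,C,D,G] q_used=0 → run F
t=16: queue=[F,H,C,D,G] q_used=1 → run F
t=17: queue=[H,C,D,G] q_used=0 → run H
t=18: queue=[H,C,D,G] q_used=1 → run H
t=19: queue=[C,D,G,H] q_used=0 → run C
t=20: queue=[D,G,H] q_used=0 → run D
t=21: queue=[D,G,H] q_used=1 → run D
t=22: queue=[G,H] q_used=0 → run G
t=23: queue=[G,H] q_used=1 → run G
t=24: queue=[H,G] q_used=0 → run H
t=25: queue=[G] q_used=0 → run G
t=26: queue=[G] q_used=1 → run G
t=27: (idle)
t=28: (idle)
t=29: (idle)
t=30: (idle)
t=31: (idle)
t=32: (idle)

context switches = 15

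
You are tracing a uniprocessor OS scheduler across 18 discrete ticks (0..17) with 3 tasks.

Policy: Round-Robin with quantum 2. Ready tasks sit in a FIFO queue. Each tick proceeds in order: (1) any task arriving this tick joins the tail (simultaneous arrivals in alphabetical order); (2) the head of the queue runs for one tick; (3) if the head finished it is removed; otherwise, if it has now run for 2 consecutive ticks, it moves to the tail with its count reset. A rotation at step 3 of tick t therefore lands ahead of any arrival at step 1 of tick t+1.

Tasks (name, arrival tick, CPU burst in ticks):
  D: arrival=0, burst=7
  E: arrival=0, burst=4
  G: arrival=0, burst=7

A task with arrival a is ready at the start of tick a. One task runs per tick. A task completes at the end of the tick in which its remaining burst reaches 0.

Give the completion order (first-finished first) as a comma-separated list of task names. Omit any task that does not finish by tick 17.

completion order = E, D, G

t=0: queue=[D,E,G] q_used=0 → run D
t=1: queue=[D,E,G] q_used=1 → run D
t=2: queue=[E,G,D] q_used=0 → run E
t=3: queue=[E,G,D] q_used=1 → run E
t=4: queue=[G,D,E] q_used=0 → run G
t=5: queue=[G,D,E] q_used=1 → run G
t=6: queue=[D,E,G] q_used=0 → run D
t=7: queue=[D,E,G] q_used=1 → run D
t=8: queue=[E,G,D] q_used=0 → run E
t=9: queue=[E,G,D] q_used=1 → run E
t=10: queue=[G,D] q_used=0 → run G
t=11: queue=[G,D] q_used=1 → run G
t=12: queue=[D,G] q_used=0 → run D
t=13: queue=[D,G] q_used=1 → run D
t=14: queue=[G,D] q_used=0 → run G
t=15: queue=[G,D] q_used=1 → run G
t=16: queue=[D,G] q_used=0 → run D
t=17: queue=[G] q_used=0 → run G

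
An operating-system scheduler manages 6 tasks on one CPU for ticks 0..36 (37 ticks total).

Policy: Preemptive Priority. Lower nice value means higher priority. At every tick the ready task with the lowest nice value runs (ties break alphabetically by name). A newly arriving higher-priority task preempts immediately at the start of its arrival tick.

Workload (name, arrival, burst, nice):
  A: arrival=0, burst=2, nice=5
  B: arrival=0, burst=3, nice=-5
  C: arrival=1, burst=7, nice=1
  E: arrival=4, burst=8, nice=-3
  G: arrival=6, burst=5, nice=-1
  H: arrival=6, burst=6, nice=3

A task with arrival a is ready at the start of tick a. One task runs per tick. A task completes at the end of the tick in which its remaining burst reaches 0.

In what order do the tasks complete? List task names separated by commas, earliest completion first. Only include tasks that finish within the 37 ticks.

completion order = B, E, G, C, H, A

t=0: ready={A,B} → run B
t=1: ready={A,B,C} → run B
t=2: ready={A,B,C} → run B
t=3: ready={A,C} → run C
t=4: ready={A,C,E} → run E
t=5: ready={A,C,E} → run E
t=6: ready={A,C,E,G,H} → run E
t=7: ready={A,C,E,G,H} → run E
t=8: ready={A,C,E,G,H} → run E
t=9: ready={A,C,E,G,H} → run E
t=10: ready={A,C,E,G,H} → run E
t=11: ready={A,C,E,G,H} → run E
t=12: ready={A,C,G,H} → run G
t=13: ready={A,C,G,H} → run G
t=14: ready={A,C,G,H} → run G
t=15: ready={A,C,G,H} → run G
t=16: ready={A,C,G,H} → run G
t=17: ready={A,C,H} → run C
t=18: ready={A,C,H} → run C
t=19: ready={A,C,H} → run C
t=20: ready={A,C,H} → run C
t=21: ready={A,C,H} → run C
t=22: ready={A,C,H} → run C
t=23: ready={A,H} → run H
t=24: ready={A,H} → run H
t=25: ready={A,H} → run H
t=26: ready={A,H} → run H
t=27: ready={A,H} → run H
t=28: ready={A,H} → run H
t=29: ready={A} → run A
t=30: ready={A} → run A
t=31: (idle)
t=32: (idle)
t=33: (idle)
t=34: (idle)
t=35: (idle)
t=36: (idle)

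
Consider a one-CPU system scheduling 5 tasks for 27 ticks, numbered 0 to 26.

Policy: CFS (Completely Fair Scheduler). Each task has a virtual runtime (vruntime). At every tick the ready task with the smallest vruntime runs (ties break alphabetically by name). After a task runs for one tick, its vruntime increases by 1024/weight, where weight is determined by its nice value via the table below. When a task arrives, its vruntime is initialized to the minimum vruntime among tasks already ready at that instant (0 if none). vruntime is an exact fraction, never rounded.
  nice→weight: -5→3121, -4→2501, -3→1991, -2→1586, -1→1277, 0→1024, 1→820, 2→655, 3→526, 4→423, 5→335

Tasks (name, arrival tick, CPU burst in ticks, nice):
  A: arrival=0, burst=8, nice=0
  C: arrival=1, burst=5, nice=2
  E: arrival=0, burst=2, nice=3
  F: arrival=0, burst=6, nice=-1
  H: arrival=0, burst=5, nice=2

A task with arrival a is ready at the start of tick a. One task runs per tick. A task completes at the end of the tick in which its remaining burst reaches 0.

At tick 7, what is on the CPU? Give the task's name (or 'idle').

t=0: vr[A=0 E=0 F=0 H=0] → run A
t=1: vr[A=1 C=0 E=0 F=0 H=0] → run C
t=2: vr[A=1 C=1024/655 E=0 F=0 H=0] → run E
t=3: vr[A=1 C=1024/655 E=512/263 F=0 H=0] → run F
t=4: vr[A=1 C=1024/655 E=512/263 F=1024/1277 H=0] → run H
t=5: vr[A=1 C=1024/655 E=512/263 F=1024/1277 H=1024/655] → run F
t=6: vr[A=1 C=1024/655 E=512/263 F=2048/1277 H=1024/655] → run A
t=7: vr[A=2 C=1024/655 E=512/263 F=2048/1277 H=1024/655] → run C
t=8: vr[A=2 C=2048/655 E=512/263 F=2048/1277 H=1024/655] → run H
t=9: vr[A=2 C=2048/655 E=512/263 F=2048/1277 H=2048/655] → run F
t=10: vr[A=2 C=2048/655 E=512/263 F=3072/1277 H=2048/655] → run E
t=11: vr[A=2 C=2048/655 F=3072/1277 H=2048/655] → run A
t=12: vr[A=3 C=2048/655 F=3072/1277 H=2048/655] → run F
t=13: vr[A=3 C=2048/655 F=4096/1277 H=2048/655] → run A
t=14: vr[A=4 C=2048/655 F=4096/1277 H=2048/655] → run C
t=15: vr[A=4 C=3072/655 F=4096/1277 H=2048/655] → run H
t=16: vr[A=4 C=3072/655 F=4096/1277 H=3072/655] → run F
t=17: vr[A=4 C=3072/655 F=5120/1277 H=3072/655] → run A
t=18: vr[A=5 C=3072/655 F=5120/1277 H=3072/655] → run F
t=19: vr[A=5 C=3072/655 H=3072/655] → run C
t=20: vr[A=5 C=4096/655 H=3072/655] → run H
t=21: vr[A=5 C=4096/655 H=4096/655] → run A
t=22: vr[A=6 C=4096/655 H=4096/655] → run A
t=23: vr[A=7 C=4096/655 H=4096/655] → run C
t=24: vr[A=7 H=4096/655] → run H
t=25: vr[A=7] → run A
t=26: (idle)

running at tick 7 = C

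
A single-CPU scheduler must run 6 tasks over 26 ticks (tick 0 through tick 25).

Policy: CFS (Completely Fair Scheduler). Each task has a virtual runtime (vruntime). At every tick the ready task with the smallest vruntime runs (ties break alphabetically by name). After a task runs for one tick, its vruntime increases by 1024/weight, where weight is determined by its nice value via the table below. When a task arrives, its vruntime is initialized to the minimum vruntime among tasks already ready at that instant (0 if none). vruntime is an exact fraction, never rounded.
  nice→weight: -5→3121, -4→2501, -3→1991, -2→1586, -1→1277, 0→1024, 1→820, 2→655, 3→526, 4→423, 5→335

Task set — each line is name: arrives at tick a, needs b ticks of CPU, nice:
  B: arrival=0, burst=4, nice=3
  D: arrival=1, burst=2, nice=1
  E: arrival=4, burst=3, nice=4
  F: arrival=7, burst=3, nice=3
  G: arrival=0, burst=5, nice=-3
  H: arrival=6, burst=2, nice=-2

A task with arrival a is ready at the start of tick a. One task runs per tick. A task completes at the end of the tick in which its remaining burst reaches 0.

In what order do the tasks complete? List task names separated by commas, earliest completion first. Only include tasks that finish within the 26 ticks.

t=0: vr[B=0 G=0] → run B
t=1: vr[B=512/263 D=0 G=0] → run D
t=2: vr[B=512/263 D=256/205 G=0] → run G
t=3: vr[B=512/263 D=256/205 G=1024/1991] → run G
t=4: vr[B=512/263 D=256/205 E=2048/1991 G=2048/1991] → run E
t=5: vr[B=512/263 D=256/205 E=2905088/842193 G=2048/1991] → run G
t=6: vr[B=512/263 D=256/205 E=2905088/842193 G=3072/1991 H=256/205] → run D
t=7: vr[B=512/263 E=2905088/842193 F=256/205 G=3072/1991 H=256/205] → run F
t=8: vr[B=512/263 E=2905088/842193 F=172288/53915 G=3072/1991 H=256/205] → run H
t=9: vr[B=512/263 E=2905088/842193 F=172288/53915 G=3072/1991 H=307968/162565] → run G
t=10: vr[B=512/263 E=2905088/842193 F=172288/53915 G=4096/1991 H=307968/162565] → run H
t=11: vr[B=512/263 E=2905088/842193 F=172288/53915 G=4096/1991] → run B
t=12: vr[B=1024/263 E=2905088/842193 F=172288/53915 G=4096/1991] → run G
t=13: vr[B=1024/263 E=2905088/842193 F=172288/53915] → run F
t=14: vr[B=1024/263 E=2905088/842193 F=277248/53915] → run E
t=15: vr[B=1024/263 E=4943872/842193 F=277248/53915] → run B
t=16: vr[B=1536/263 E=4943872/842193 F=277248/53915] → run F
t=17: vr[B=1536/263 E=4943872/842193] → run B
t=18: vr[E=4943872/842193] → run E
t=19: (idle)
t=20: (idle)
t=21: (idle)
t=22: (idle)
t=23: (idle)
t=24: (idle)
t=25: (idle)

completion order = D, H, G, F, B, E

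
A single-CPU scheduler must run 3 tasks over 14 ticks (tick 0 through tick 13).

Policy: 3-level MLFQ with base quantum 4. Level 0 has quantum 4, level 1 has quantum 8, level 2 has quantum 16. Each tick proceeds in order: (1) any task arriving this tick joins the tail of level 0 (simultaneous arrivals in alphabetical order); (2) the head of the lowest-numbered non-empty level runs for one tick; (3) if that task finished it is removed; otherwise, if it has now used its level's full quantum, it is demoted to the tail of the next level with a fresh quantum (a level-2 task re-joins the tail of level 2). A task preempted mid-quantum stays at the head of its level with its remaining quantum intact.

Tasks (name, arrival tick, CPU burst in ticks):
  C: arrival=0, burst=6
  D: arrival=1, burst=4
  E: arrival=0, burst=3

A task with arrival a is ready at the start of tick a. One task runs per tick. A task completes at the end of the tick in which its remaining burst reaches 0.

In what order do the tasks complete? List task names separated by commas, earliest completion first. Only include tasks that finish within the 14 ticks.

completion order = E, D, C

t=0: L0/L1/L2 = CE/-/- → run C
t=1: L0/L1/L2 = CED/-/- → run C
t=2: L0/L1/L2 = CED/-/- → run C
t=3: L0/L1/L2 = CED/-/- → run C
t=4: L0/L1/L2 = ED/C/- → run E
t=5: L0/L1/L2 = ED/C/- → run E
t=6: L0/L1/L2 = ED/C/- → run E
t=7: L0/L1/L2 = D/C/- → run D
t=8: L0/L1/L2 = D/C/- → run D
t=9: L0/L1/L2 = D/C/- → run D
t=10: L0/L1/L2 = D/C/- → run D
t=11: L0/L1/L2 = -/C/- → run C
t=12: L0/L1/L2 = -/C/- → run C
t=13: (idle)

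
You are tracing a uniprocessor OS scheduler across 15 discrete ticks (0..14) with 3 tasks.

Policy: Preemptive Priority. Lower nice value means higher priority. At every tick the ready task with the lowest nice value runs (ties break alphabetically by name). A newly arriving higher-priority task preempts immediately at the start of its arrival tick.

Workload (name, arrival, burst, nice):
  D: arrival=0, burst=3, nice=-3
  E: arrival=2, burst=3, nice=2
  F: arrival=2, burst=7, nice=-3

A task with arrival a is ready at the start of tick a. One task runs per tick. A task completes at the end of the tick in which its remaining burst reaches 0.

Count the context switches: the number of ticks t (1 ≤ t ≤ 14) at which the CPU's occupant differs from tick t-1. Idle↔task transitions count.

context switches = 3

t=0: ready={D} → run D
t=1: ready={D} → run D
t=2: ready={D,E,F} → run D
t=3: ready={E,F} → run F
t=4: ready={E,F} → run F
t=5: ready={E,F} → run F
t=6: ready={E,F} → run F
t=7: ready={E,F} → run F
t=8: ready={E,F} → run F
t=9: ready={E,F} → run F
t=10: ready={E} → run E
t=11: ready={E} → run E
t=12: ready={E} → run E
t=13: (idle)
t=14: (idle)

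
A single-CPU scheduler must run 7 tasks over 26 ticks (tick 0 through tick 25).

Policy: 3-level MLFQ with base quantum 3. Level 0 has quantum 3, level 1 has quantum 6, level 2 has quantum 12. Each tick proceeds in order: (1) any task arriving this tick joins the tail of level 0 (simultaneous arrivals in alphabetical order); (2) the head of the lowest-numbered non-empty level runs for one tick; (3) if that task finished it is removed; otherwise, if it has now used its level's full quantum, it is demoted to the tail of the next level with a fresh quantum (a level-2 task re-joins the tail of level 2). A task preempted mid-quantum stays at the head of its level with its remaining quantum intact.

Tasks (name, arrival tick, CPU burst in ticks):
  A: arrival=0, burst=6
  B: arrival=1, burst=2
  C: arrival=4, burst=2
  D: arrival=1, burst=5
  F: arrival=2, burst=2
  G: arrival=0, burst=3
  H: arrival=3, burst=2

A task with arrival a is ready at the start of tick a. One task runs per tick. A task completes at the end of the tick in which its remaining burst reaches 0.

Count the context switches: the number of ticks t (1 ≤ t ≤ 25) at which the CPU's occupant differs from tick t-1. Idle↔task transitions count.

t=0: L0/L1/L2 = AG/-/- → run A
t=1: L0/L1/L2 = AGBD/-/- → run A
t=2: L0/L1/L2 = AGBDF/-/- → run A
t=3: L0/L1/L2 = GBDFH/A/- → run G
t=4: L0/L1/L2 = GBDFHC/A/- → run G
t=5: L0/L1/L2 = GBDFHC/A/- → run G
t=6: L0/L1/L2 = BDFHC/A/- → run B
t=7: L0/L1/L2 = BDFHC/A/- → run B
t=8: L0/L1/L2 = DFHC/A/- → run D
t=9: L0/L1/L2 = DFHC/A/- → run D
t=10: L0/L1/L2 = DFHC/A/- → run D
t=11: L0/L1/L2 = FHC/AD/- → run F
t=12: L0/L1/L2 = FHC/AD/- → run F
t=13: L0/L1/L2 = HC/AD/- → run H
t=14: L0/L1/L2 = HC/AD/- → run H
t=15: L0/L1/L2 = C/AD/- → run C
t=16: L0/L1/L2 = C/AD/- → run C
t=17: L0/L1/L2 = -/AD/- → run A
t=18: L0/L1/L2 = -/AD/- → run A
t=19: L0/L1/L2 = -/AD/- → run A
t=20: L0/L1/L2 = -/D/- → run D
t=21: L0/L1/L2 = -/D/- → run D
t=22: (idle)
t=23: (idle)
t=24: (idle)
t=25: (idle)

context switches = 9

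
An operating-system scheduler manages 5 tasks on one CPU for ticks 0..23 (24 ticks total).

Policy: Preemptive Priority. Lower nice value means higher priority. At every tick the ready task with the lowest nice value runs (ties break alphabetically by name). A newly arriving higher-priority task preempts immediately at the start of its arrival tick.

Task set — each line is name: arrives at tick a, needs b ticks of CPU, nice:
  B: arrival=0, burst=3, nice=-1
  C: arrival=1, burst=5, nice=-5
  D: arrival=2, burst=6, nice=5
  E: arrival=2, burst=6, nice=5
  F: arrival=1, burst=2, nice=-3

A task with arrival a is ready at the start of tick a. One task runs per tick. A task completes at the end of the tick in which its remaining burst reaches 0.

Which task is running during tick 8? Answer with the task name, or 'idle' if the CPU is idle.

running at tick 8 = B

t=0: ready={B} → run B
t=1: ready={B,C,F} → run C
t=2: ready={B,C,D,E,F} → run C
t=3: ready={B,C,D,E,F} → run C
t=4: ready={B,C,D,E,F} → run C
t=5: ready={B,C,D,E,F} → run C
t=6: ready={B,D,E,F} → run F
t=7: ready={B,D,E,F} → run F
t=8: ready={B,D,E} → run B
t=9: ready={B,D,E} → run B
t=10: ready={D,E} → run D
t=11: ready={D,E} → run D
t=12: ready={D,E} → run D
t=13: ready={D,E} → run D
t=14: ready={D,E} → run D
t=15: ready={D,E} → run D
t=16: ready={E} → run E
t=17: ready={E} → run E
t=18: ready={E} → run E
t=19: ready={E} → run E
t=20: ready={E} → run E
t=21: ready={E} → run E
t=22: (idle)
t=23: (idle)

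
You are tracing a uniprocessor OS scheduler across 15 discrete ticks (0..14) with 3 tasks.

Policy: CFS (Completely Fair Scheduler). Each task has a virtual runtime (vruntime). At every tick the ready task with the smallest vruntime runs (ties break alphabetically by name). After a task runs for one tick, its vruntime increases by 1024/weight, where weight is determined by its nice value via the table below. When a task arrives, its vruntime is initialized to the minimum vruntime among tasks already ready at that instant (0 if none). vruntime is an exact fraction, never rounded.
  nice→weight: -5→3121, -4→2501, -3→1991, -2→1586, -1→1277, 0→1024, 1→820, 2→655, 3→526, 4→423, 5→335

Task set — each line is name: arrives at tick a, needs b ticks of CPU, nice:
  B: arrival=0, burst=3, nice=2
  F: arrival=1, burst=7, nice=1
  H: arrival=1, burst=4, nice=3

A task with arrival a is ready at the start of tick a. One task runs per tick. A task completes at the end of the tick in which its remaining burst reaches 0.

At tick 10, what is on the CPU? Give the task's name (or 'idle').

running at tick 10 = F

t=0: vr[B=0] → run B
t=1: vr[B=1024/655 F=1024/655 H=1024/655] → run B
t=2: vr[B=2048/655 F=1024/655 H=1024/655] → run F
t=3: vr[B=2048/655 F=15104/5371 H=1024/655] → run H
t=4: vr[B=2048/655 F=15104/5371 H=604672/172265] → run F
t=5: vr[B=2048/655 F=109056/26855 H=604672/172265] → run B
t=6: vr[F=109056/26855 H=604672/172265] → run H
t=7: vr[F=109056/26855 H=940032/172265] → run F
t=8: vr[F=142592/26855 H=940032/172265] → run F
t=9: vr[F=176128/26855 H=940032/172265] → run H
t=10: vr[F=176128/26855 H=1275392/172265] → run F
t=11: vr[F=209664/26855 H=1275392/172265] → run H
t=12: vr[F=209664/26855] → run F
t=13: vr[F=48640/5371] → run F
t=14: (idle)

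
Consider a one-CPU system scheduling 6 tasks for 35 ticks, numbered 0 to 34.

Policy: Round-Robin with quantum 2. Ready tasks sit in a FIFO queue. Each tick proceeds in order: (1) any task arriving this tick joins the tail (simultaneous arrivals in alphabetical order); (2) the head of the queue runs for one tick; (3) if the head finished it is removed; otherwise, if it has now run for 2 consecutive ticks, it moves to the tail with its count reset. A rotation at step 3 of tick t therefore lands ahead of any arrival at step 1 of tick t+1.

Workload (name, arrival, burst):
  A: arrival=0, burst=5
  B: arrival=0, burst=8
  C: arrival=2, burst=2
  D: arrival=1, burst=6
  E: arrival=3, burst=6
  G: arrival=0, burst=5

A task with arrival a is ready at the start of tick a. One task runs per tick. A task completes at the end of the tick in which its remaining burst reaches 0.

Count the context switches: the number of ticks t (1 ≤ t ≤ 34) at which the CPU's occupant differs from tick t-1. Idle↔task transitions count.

context switches = 17

t=0: queue=[A,B,G] q_used=0 → run A
t=1: queue=[A,B,G,D] q_used=1 → run A
t=2: queue=[B,G,D,A,C] q_used=0 → run B
t=3: queue=[B,G,D,A,C,E] q_used=1 → run B
t=4: queue=[G,D,A,C,E,B] q_used=0 → run G
t=5: queue=[G,D,A,C,E,B] q_used=1 → run G
t=6: queue=[D,A,C,E,B,G] q_used=0 → run D
t=7: queue=[D,A,C,E,B,G] q_used=1 → run D
t=8: queue=[A,C,E,B,G,D] q_used=0 → run A
t=9: queue=[A,C,E,B,G,D] q_used=1 → run A
t=10: queue=[C,E,B,G,D,A] q_used=0 → run C
t=11: queue=[C,E,B,G,D,A] q_used=1 → run C
t=12: queue=[E,B,G,D,A] q_used=0 → run E
t=13: queue=[E,B,G,D,A] q_used=1 → run E
t=14: queue=[B,G,D,A,E] q_used=0 → run B
t=15: queue=[B,G,D,A,E] q_used=1 → run B
t=16: queue=[G,D,A,E,B] q_used=0 → run G
t=17: queue=[G,D,A,E,B] q_used=1 → run G
t=18: queue=[D,A,E,B,G] q_used=0 → run D
t=19: queue=[D,A,E,B,G] q_used=1 → run D
t=20: queue=[A,E,B,G,D] q_used=0 → run A
t=21: queue=[E,B,G,D] q_used=0 → run E
t=22: queue=[E,B,G,D] q_used=1 → run E
t=23: queue=[B,G,D,E] q_used=0 → run B
t=24: queue=[B,G,D,E] q_used=1 → run B
t=25: queue=[G,D,E,B] q_used=0 → run G
t=26: queue=[D,E,B] q_used=0 → run D
t=27: queue=[D,E,B] q_used=1 → run D
t=28: queue=[E,B] q_used=0 → run E
t=29: queue=[E,B] q_used=1 → run E
t=30: queue=[B] q_used=0 → run B
t=31: queue=[B] q_used=1 → run B
t=32: (idle)
t=33: (idle)
t=34: (idle)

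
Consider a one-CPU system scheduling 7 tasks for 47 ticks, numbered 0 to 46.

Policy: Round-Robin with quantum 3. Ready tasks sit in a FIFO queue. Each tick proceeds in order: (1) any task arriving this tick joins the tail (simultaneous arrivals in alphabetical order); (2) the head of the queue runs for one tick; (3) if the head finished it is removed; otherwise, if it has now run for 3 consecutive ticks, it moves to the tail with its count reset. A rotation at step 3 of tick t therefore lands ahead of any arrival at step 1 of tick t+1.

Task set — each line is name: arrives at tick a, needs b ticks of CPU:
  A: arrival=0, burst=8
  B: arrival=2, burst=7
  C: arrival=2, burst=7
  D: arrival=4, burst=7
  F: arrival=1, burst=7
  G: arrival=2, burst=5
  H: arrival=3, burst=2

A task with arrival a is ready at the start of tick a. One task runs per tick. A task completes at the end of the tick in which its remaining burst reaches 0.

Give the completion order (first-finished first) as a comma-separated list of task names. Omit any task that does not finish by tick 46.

completion order = H, G, A, F, B, C, D

t=0: queue=[A] q_used=0 → run A
t=1: queue=[A,F] q_used=1 → run A
t=2: queue=[A,F,B,C,G] q_used=2 → run A
t=3: queue=[F,B,C,G,A,H] q_used=0 → run F
t=4: queue=[F,B,C,G,A,H,D] q_used=1 → run F
t=5: queue=[F,B,C,G,A,H,D] q_used=2 → run F
t=6: queue=[B,C,G,A,H,D,F] q_used=0 → run B
t=7: queue=[B,C,G,A,H,D,F] q_used=1 → run B
t=8: queue=[B,C,G,A,H,D,F] q_used=2 → run B
t=9: queue=[C,G,A,H,D,F,B] q_used=0 → run C
t=10: queue=[C,G,A,H,D,F,B] q_used=1 → run C
t=11: queue=[C,G,A,H,D,F,B] q_used=2 → run C
t=12: queue=[G,A,H,D,F,B,C] q_used=0 → run G
t=13: queue=[G,A,H,D,F,B,C] q_used=1 → run G
t=14: queue=[G,A,H,D,F,B,C] q_used=2 → run G
t=15: queue=[A,H,D,F,B,C,G] q_used=0 → run A
t=16: queue=[A,H,D,F,B,C,G] q_used=1 → run A
t=17: queue=[A,H,D,F,B,C,G] q_used=2 → run A
t=18: queue=[H,D,F,B,C,G,A] q_used=0 → run H
t=19: queue=[H,D,F,B,C,G,A] q_used=1 → run H
t=20: queue=[D,F,B,C,G,A] q_used=0 → run D
t=21: queue=[D,F,B,C,G,A] q_used=1 → run D
t=22: queue=[D,F,B,C,G,A] q_used=2 → run D
t=23: queue=[F,B,C,G,A,D] q_used=0 → run F
t=24: queue=[F,B,C,G,A,D] q_used=1 → run F
t=25: queue=[F,B,C,G,A,D] q_used=2 → run F
t=26: queue=[B,C,G,A,D,F] q_used=0 → run B
t=27: queue=[B,C,G,A,D,F] q_used=1 → run B
t=28: queue=[B,C,G,A,D,F] q_used=2 → run B
t=29: queue=[C,G,A,D,F,B] q_used=0 → run C
t=30: queue=[C,G,A,D,F,B] q_used=1 → run C
t=31: queue=[C,G,A,D,F,B] q_used=2 → run C
t=32: queue=[G,A,D,F,B,C] q_used=0 → run G
t=33: queue=[G,A,D,F,B,C] q_used=1 → run G
t=34: queue=[A,D,F,B,C] q_used=0 → run A
t=35: queue=[A,D,F,B,C] q_used=1 → run A
t=36: queue=[D,F,B,C] q_used=0 → run D
t=37: queue=[D,F,B,C] q_used=1 → run D
t=38: queue=[D,F,B,C] q_used=2 → run D
t=39: queue=[F,B,C,D] q_used=0 → run F
t=40: queue=[B,C,D] q_used=0 → run B
t=41: queue=[C,D] q_used=0 → run C
t=42: queue=[D] q_used=0 → run D
t=43: (idle)
t=44: (idle)
t=45: (idle)
t=46: (idle)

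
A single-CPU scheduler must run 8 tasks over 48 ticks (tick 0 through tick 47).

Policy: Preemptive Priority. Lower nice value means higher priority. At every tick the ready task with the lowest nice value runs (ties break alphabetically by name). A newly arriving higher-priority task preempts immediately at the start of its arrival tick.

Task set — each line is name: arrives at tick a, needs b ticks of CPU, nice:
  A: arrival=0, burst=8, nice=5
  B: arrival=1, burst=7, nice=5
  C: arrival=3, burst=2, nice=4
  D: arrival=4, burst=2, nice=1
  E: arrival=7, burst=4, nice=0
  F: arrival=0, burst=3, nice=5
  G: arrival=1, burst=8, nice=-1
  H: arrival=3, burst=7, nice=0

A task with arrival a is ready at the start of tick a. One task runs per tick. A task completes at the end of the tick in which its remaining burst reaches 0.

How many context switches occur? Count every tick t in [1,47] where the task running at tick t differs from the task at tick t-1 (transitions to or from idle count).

t=0: ready={A,F} → run A
t=1: ready={A,B,F,G} → run G
t=2: ready={A,B,F,G} → run G
t=3: ready={A,B,C,F,G,H} → run G
t=4: ready={A,B,C,D,F,G,H} → run G
t=5: ready={A,B,C,D,F,G,H} → run G
t=6: ready={A,B,C,D,F,G,H} → run G
t=7: ready={A,B,C,D,E,F,G,H} → run G
t=8: ready={A,B,C,D,E,F,G,H} → run G
t=9: ready={A,B,C,D,E,F,H} → run E
t=10: ready={A,B,C,D,E,F,H} → run E
t=11: ready={A,B,C,D,E,F,H} → run E
t=12: ready={A,B,C,D,E,F,H} → run E
t=13: ready={A,B,C,D,F,H} → run H
t=14: ready={A,B,C,D,F,H} → run H
t=15: ready={A,B,C,D,F,H} → run H
t=16: ready={A,B,C,D,F,H} → run H
t=17: ready={A,B,C,D,F,H} → run H
t=18: ready={A,B,C,D,F,H} → run H
t=19: ready={A,B,C,D,F,H} → run H
t=20: ready={A,B,C,D,F} → run D
t=21: ready={A,B,C,D,F} → run D
t=22: ready={A,B,C,F} → run C
t=23: ready={A,B,C,F} → run C
t=24: ready={A,B,F} → run A
t=25: ready={A,B,F} → run A
t=26: ready={A,B,F} → run A
t=27: ready={A,B,F} → run A
t=28: ready={A,B,F} → run A
t=29: ready={A,B,F} → run A
t=30: ready={A,B,F} → run A
t=31: ready={B,F} → run B
t=32: ready={B,F} → run B
t=33: ready={B,F} → run B
t=34: ready={B,F} → run B
t=35: ready={B,F} → run B
t=36: ready={B,F} → run B
t=37: ready={B,F} → run B
t=38: ready={F} → run F
t=39: ready={F} → run F
t=40: ready={F} → run F
t=41: (idle)
t=42: (idle)
t=43: (idle)
t=44: (idle)
t=45: (idle)
t=46: (idle)
t=47: (idle)

context switches = 9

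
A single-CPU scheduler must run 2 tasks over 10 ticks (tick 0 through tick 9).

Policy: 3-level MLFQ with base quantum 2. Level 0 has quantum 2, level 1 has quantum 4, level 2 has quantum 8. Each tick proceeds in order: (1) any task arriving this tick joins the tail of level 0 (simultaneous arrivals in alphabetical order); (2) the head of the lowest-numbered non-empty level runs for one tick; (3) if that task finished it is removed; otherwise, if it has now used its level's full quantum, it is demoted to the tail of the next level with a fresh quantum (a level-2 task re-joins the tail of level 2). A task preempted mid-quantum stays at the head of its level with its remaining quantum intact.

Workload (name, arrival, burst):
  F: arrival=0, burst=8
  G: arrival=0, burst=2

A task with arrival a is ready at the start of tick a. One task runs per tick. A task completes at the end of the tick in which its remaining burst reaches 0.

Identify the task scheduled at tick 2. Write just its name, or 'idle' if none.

t=0: L0/L1/L2 = FG/-/- → run F
t=1: L0/L1/L2 = FG/-/- → run F
t=2: L0/L1/L2 = G/F/- → run G
t=3: L0/L1/L2 = G/F/- → run G
t=4: L0/L1/L2 = -/F/- → run F
t=5: L0/L1/L2 = -/F/- → run F
t=6: L0/L1/L2 = -/F/- → run F
t=7: L0/L1/L2 = -/F/- → run F
t=8: L0/L1/L2 = -/-/F → run F
t=9: L0/L1/L2 = -/-/F → run F

running at tick 2 = G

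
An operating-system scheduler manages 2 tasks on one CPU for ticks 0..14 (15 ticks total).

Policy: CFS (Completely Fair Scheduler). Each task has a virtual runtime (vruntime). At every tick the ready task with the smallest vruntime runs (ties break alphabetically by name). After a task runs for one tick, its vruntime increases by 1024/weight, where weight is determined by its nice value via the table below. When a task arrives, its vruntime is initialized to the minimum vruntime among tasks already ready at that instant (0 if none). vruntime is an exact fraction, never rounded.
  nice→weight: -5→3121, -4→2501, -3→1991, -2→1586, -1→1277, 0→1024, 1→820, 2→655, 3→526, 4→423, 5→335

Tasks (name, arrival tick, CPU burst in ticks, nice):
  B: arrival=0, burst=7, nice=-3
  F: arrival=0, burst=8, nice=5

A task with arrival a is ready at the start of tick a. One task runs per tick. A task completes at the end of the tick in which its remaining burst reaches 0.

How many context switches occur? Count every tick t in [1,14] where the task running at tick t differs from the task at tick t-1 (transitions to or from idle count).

context switches = 5

t=0: vr[B=0 F=0] → run B
t=1: vr[B=1024/1991 F=0] → run F
t=2: vr[B=1024/1991 F=1024/335] → run B
t=3: vr[B=2048/1991 F=1024/335] → run B
t=4: vr[B=3072/1991 F=1024/335] → run B
t=5: vr[B=4096/1991 F=1024/335] → run B
t=6: vr[B=5120/1991 F=1024/335] → run B
t=7: vr[B=6144/1991 F=1024/335] → run F
t=8: vr[B=6144/1991 F=2048/335] → run B
t=9: vr[F=2048/335] → run F
t=10: vr[F=3072/335] → run F
t=11: vr[F=4096/335] → run F
t=12: vr[F=1024/67] → run F
t=13: vr[F=6144/335] → run F
t=14: vr[F=7168/335] → run F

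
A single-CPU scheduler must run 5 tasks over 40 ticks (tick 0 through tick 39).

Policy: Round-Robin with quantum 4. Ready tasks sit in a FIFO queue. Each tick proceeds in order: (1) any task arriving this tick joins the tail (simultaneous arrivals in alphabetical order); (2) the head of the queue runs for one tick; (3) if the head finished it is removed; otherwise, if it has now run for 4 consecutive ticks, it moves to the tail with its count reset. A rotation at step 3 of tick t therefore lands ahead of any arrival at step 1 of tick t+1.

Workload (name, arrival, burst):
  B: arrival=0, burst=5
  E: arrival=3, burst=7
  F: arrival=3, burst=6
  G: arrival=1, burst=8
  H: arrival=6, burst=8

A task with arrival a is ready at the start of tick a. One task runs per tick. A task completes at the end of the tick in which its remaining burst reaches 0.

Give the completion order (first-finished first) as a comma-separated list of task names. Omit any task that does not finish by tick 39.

t=0: queue=[B] q_used=0 → run B
t=1: queue=[B,G] q_used=1 → run B
t=2: queue=[B,G] q_used=2 → run B
t=3: queue=[B,G,E,F] q_used=3 → run B
t=4: queue=[G,E,F,B] q_used=0 → run G
t=5: queue=[G,E,F,B] q_used=1 → run G
t=6: queue=[G,E,F,B,H] q_used=2 → run G
t=7: queue=[G,E,F,B,H] q_used=3 → run G
t=8: queue=[E,F,B,H,G] q_used=0 → run E
t=9: queue=[E,F,B,H,G] q_used=1 → run E
t=10: queue=[E,F,B,H,G] q_used=2 → run E
t=11: queue=[E,F,B,H,G] q_used=3 → run E
t=12: queue=[F,B,H,G,E] q_used=0 → run F
t=13: queue=[F,B,H,G,E] q_used=1 → run F
t=14: queue=[F,B,H,G,E] q_used=2 → run F
t=15: queue=[F,B,H,G,E] q_used=3 → run F
t=16: queue=[B,H,G,E,F] q_used=0 → run B
t=17: queue=[H,G,E,F] q_used=0 → run H
t=18: queue=[H,G,E,F] q_used=1 → run H
t=19: queue=[H,G,E,F] q_used=2 → run H
t=20: queue=[H,G,E,F] q_used=3 → run H
t=21: queue=[G,E,F,H] q_used=0 → run G
t=22: queue=[G,E,F,H] q_used=1 → run G
t=23: queue=[G,E,F,H] q_used=2 → run G
t=24: queue=[G,E,F,H] q_used=3 → run G
t=25: queue=[E,F,H] q_used=0 → run E
t=26: queue=[E,F,H] q_used=1 → run E
t=27: queue=[E,F,H] q_used=2 → run E
t=28: queue=[F,H] q_used=0 → run F
t=29: queue=[F,H] q_used=1 → run F
t=30: queue=[H] q_used=0 → run H
t=31: queue=[H] q_used=1 → run H
t=32: queue=[H] q_used=2 → run H
t=33: queue=[H] q_used=3 → run H
t=34: (idle)
t=35: (idle)
t=36: (idle)
t=37: (idle)
t=38: (idle)
t=39: (idle)

completion order = B, G, E, F, H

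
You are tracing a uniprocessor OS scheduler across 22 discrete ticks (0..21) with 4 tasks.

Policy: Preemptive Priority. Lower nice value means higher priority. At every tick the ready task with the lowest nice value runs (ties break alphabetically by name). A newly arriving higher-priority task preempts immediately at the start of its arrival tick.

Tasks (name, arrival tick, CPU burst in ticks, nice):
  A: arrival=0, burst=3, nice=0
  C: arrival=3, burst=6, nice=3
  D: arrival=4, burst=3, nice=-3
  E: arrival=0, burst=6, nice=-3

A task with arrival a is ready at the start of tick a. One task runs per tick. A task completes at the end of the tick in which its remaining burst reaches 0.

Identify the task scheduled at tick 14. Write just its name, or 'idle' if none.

t=0: ready={A,E} → run E
t=1: ready={A,E} → run E
t=2: ready={A,E} → run E
t=3: ready={A,C,E} → run E
t=4: ready={A,C,D,E} → run D
t=5: ready={A,C,D,E} → run D
t=6: ready={A,C,D,E} → run D
t=7: ready={A,C,E} → run E
t=8: ready={A,C,E} → run E
t=9: ready={A,C} → run A
t=10: ready={A,C} → run A
t=11: ready={A,C} → run A
t=12: ready={C} → run C
t=13: ready={C} → run C
t=14: ready={C} → run C
t=15: ready={C} → run C
t=16: ready={C} → run C
t=17: ready={C} → run C
t=18: (idle)
t=19: (idle)
t=20: (idle)
t=21: (idle)

running at tick 14 = C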